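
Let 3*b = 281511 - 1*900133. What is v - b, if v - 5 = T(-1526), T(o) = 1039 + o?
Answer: 617176/3 ≈ 2.0573e+5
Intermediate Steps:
v = -482 (v = 5 + (1039 - 1526) = 5 - 487 = -482)
b = -618622/3 (b = (281511 - 1*900133)/3 = (281511 - 900133)/3 = (1/3)*(-618622) = -618622/3 ≈ -2.0621e+5)
v - b = -482 - 1*(-618622/3) = -482 + 618622/3 = 617176/3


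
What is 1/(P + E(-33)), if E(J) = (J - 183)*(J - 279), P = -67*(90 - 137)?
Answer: 1/70541 ≈ 1.4176e-5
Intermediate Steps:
P = 3149 (P = -67*(-47) = 3149)
E(J) = (-279 + J)*(-183 + J) (E(J) = (-183 + J)*(-279 + J) = (-279 + J)*(-183 + J))
1/(P + E(-33)) = 1/(3149 + (51057 + (-33)**2 - 462*(-33))) = 1/(3149 + (51057 + 1089 + 15246)) = 1/(3149 + 67392) = 1/70541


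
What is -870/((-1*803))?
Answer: 870/803 ≈ 1.0834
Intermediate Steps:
-870/((-1*803)) = -870/(-803) = -870*(-1/803) = 870/803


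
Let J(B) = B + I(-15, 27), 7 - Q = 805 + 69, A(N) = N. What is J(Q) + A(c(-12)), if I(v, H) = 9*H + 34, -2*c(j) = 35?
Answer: -1215/2 ≈ -607.50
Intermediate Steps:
c(j) = -35/2 (c(j) = -1/2*35 = -35/2)
I(v, H) = 34 + 9*H
Q = -867 (Q = 7 - (805 + 69) = 7 - 1*874 = 7 - 874 = -867)
J(B) = 277 + B (J(B) = B + (34 + 9*27) = B + (34 + 243) = B + 277 = 277 + B)
J(Q) + A(c(-12)) = (277 - 867) - 35/2 = -590 - 35/2 = -1215/2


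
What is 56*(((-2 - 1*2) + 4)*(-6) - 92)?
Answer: -5152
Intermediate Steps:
56*(((-2 - 1*2) + 4)*(-6) - 92) = 56*(((-2 - 2) + 4)*(-6) - 92) = 56*((-4 + 4)*(-6) - 92) = 56*(0*(-6) - 92) = 56*(0 - 92) = 56*(-92) = -5152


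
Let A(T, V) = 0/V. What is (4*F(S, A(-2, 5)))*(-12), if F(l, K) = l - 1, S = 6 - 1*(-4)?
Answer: -432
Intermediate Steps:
A(T, V) = 0
S = 10 (S = 6 + 4 = 10)
F(l, K) = -1 + l
(4*F(S, A(-2, 5)))*(-12) = (4*(-1 + 10))*(-12) = (4*9)*(-12) = 36*(-12) = -432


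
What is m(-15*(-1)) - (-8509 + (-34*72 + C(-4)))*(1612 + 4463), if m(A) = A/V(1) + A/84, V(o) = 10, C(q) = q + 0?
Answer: 1864466147/28 ≈ 6.6588e+7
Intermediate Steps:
C(q) = q
m(A) = 47*A/420 (m(A) = A/10 + A/84 = 47*A/420)
m(-15*(-1)) - (-8509 + (-34*72 + C(-4)))*(1612 + 4463) = 47*(-15*(-1))/420 - (-8509 + (-34*72 - 4))*(1612 + 4463) = (47/420)*15 - (-8509 + (-2448 - 4))*6075 = 47/28 - (-8509 - 2452)*6075 = 47/28 - (-10961)*6075 = 47/28 - 1*(-66588075) = 47/28 + 66588075 = 1864466147/28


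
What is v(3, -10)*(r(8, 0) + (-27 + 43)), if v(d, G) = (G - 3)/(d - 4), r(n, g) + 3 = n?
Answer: 273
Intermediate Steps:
r(n, g) = -3 + n
v(d, G) = (-3 + G)/(-4 + d)
v(3, -10)*(r(8, 0) + (-27 + 43)) = ((-3 - 10)/(-4 + 3))*((-3 + 8) + (-27 + 43)) = (-13/(-1))*(5 + 16) = -1*(-13)*21 = 13*21 = 273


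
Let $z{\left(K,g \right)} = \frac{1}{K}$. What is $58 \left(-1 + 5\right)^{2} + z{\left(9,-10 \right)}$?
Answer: $\frac{8353}{9} \approx 928.11$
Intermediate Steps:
$58 \left(-1 + 5\right)^{2} + z{\left(9,-10 \right)} = 58 \left(-1 + 5\right)^{2} + \frac{1}{9} = 58 \cdot 4^{2} + \frac{1}{9} = 58 \cdot 16 + \frac{1}{9} = 928 + \frac{1}{9} = \frac{8353}{9}$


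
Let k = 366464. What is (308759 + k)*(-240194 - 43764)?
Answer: -191734972634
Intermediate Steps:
(308759 + k)*(-240194 - 43764) = (308759 + 366464)*(-240194 - 43764) = 675223*(-283958) = -191734972634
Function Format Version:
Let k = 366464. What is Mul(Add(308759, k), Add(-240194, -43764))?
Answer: -191734972634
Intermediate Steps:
Mul(Add(308759, k), Add(-240194, -43764)) = Mul(Add(308759, 366464), Add(-240194, -43764)) = Mul(675223, -283958) = -191734972634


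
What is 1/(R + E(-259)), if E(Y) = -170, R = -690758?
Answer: -1/690928 ≈ -1.4473e-6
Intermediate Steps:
1/(R + E(-259)) = 1/(-690758 - 170) = 1/(-690928) = -1/690928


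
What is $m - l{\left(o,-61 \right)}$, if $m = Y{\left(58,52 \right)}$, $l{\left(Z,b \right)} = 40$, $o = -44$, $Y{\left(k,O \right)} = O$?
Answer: $12$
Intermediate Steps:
$m = 52$
$m - l{\left(o,-61 \right)} = 52 - 40 = 12$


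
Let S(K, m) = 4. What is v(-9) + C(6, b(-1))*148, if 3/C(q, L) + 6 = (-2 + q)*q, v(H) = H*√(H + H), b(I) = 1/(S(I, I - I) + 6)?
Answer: 74/3 - 27*I*√2 ≈ 24.667 - 38.184*I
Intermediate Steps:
b(I) = ⅒ (b(I) = 1/(4 + 6) = 1/10 = ⅒)
v(H) = √2*H^(3/2) (v(H) = H*√(2*H) = H*(√2*√H) = √2*H^(3/2))
C(q, L) = 3/(-6 + q*(-2 + q)) (C(q, L) = 3/(-6 + (-2 + q)*q) = 3/(-6 + q*(-2 + q)))
v(-9) + C(6, b(-1))*148 = √2*(-9)^(3/2) + (3/(-6 + 6² - 2*6))*148 = √2*(-27*I) + (3/(-6 + 36 - 12))*148 = -27*I*√2 + (3/18)*148 = -27*I*√2 + (3*(1/18))*148 = -27*I*√2 + (⅙)*148 = -27*I*√2 + 74/3 = 74/3 - 27*I*√2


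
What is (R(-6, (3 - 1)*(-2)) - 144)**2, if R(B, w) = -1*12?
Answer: 24336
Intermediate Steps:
R(B, w) = -12
(R(-6, (3 - 1)*(-2)) - 144)**2 = (-12 - 144)**2 = (-156)**2 = 24336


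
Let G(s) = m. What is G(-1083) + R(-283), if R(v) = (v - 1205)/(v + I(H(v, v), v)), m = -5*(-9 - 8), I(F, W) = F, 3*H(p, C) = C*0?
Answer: 25543/283 ≈ 90.258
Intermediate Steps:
H(p, C) = 0 (H(p, C) = (C*0)/3 = (1/3)*0 = 0)
m = 85 (m = -5*(-17) = 85)
G(s) = 85
R(v) = (-1205 + v)/v (R(v) = (v - 1205)/(v + 0) = (-1205 + v)/v)
G(-1083) + R(-283) = 85 + (-1205 - 283)/(-283) = 85 - 1/283*(-1488) = 85 + 1488/283 = 25543/283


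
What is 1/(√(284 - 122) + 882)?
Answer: 49/43209 - √2/86418 ≈ 0.0011177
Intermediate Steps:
1/(√(284 - 122) + 882) = 1/(√162 + 882) = 1/(9*√2 + 882) = 1/(882 + 9*√2)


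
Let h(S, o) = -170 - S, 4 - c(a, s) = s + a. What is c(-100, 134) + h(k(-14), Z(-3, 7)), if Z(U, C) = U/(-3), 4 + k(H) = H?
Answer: -182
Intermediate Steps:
k(H) = -4 + H
c(a, s) = 4 - a - s (c(a, s) = 4 - (s + a) = 4 - (a + s) = 4 + (-a - s) = 4 - a - s)
Z(U, C) = -U/3 (Z(U, C) = U*(-⅓) = -U/3)
c(-100, 134) + h(k(-14), Z(-3, 7)) = (4 - 1*(-100) - 1*134) + (-170 - (-4 - 14)) = (4 + 100 - 134) + (-170 - 1*(-18)) = -30 + (-170 + 18) = -30 - 152 = -182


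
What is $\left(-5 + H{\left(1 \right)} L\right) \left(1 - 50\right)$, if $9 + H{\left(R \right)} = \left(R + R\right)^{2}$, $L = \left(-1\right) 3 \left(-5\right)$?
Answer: $3920$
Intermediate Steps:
$L = 15$ ($L = \left(-3\right) \left(-5\right) = 15$)
$H{\left(R \right)} = -9 + 4 R^{2}$ ($H{\left(R \right)} = -9 + \left(R + R\right)^{2} = -9 + \left(2 R\right)^{2} = -9 + 4 R^{2}$)
$\left(-5 + H{\left(1 \right)} L\right) \left(1 - 50\right) = \left(-5 + \left(-9 + 4 \cdot 1^{2}\right) 15\right) \left(1 - 50\right) = \left(-5 + \left(-9 + 4 \cdot 1\right) 15\right) \left(-49\right) = \left(-5 + \left(-9 + 4\right) 15\right) \left(-49\right) = \left(-5 - 75\right) \left(-49\right) = \left(-80\right) \left(-49\right) = 3920$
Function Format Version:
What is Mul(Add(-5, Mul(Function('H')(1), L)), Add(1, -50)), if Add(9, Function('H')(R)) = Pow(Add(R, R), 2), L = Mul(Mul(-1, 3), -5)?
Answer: 3920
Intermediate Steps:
L = 15 (L = Mul(-3, -5) = 15)
Function('H')(R) = Add(-9, Mul(4, Pow(R, 2))) (Function('H')(R) = Add(-9, Pow(Add(R, R), 2)) = Add(-9, Pow(Mul(2, R), 2)) = Add(-9, Mul(4, Pow(R, 2))))
Mul(Add(-5, Mul(Function('H')(1), L)), Add(1, -50)) = Mul(Add(-5, Mul(Add(-9, Mul(4, Pow(1, 2))), 15)), Add(1, -50)) = Mul(Add(-5, Mul(Add(-9, Mul(4, 1)), 15)), -49) = Mul(Add(-5, Mul(Add(-9, 4), 15)), -49) = Mul(Add(-5, Mul(-5, 15)), -49) = Mul(Add(-5, -75), -49) = Mul(-80, -49) = 3920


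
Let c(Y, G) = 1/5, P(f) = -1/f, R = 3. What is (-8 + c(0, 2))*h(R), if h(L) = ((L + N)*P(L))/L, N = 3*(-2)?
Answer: -13/5 ≈ -2.6000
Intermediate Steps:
N = -6
c(Y, G) = ⅕
h(L) = -(-6 + L)/L² (h(L) = ((L - 6)*(-1/L))/L = ((-6 + L)*(-1/L))/L = (-(-6 + L)/L)/L = -(-6 + L)/L²)
(-8 + c(0, 2))*h(R) = (-8 + ⅕)*((6 - 1*3)/3²) = -13*(6 - 3)/15 = -13*3/15 = -39/5*⅓ = -13/5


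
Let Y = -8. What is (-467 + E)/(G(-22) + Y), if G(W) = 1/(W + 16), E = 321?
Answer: 876/49 ≈ 17.878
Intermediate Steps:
G(W) = 1/(16 + W)
(-467 + E)/(G(-22) + Y) = (-467 + 321)/(1/(16 - 22) - 8) = -146/(1/(-6) - 8) = -146/(-⅙ - 8) = -146/(-49/6) = -146*(-6/49) = 876/49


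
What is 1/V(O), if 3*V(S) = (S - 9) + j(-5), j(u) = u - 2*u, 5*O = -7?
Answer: -5/9 ≈ -0.55556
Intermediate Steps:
O = -7/5 (O = (1/5)*(-7) = -7/5 ≈ -1.4000)
j(u) = -u (j(u) = u - 2*u = -u)
V(S) = -4/3 + S/3 (V(S) = ((S - 9) - 1*(-5))/3 = ((-9 + S) + 5)/3 = (-4 + S)/3 = -4/3 + S/3)
1/V(O) = 1/(-4/3 + (1/3)*(-7/5)) = 1/(-4/3 - 7/15) = 1/(-9/5) = -5/9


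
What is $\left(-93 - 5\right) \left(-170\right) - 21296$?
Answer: $-4636$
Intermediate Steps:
$\left(-93 - 5\right) \left(-170\right) - 21296 = \left(-98\right) \left(-170\right) - 21296 = 16660 - 21296 = -4636$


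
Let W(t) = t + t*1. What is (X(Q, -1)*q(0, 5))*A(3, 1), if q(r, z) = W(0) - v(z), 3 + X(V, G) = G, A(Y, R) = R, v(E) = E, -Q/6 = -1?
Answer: 20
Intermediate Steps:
Q = 6 (Q = -6*(-1) = 6)
X(V, G) = -3 + G
W(t) = 2*t (W(t) = t + t = 2*t)
q(r, z) = -z (q(r, z) = 2*0 - z = 0 - z = -z)
(X(Q, -1)*q(0, 5))*A(3, 1) = ((-3 - 1)*(-1*5))*1 = -4*(-5)*1 = 20*1 = 20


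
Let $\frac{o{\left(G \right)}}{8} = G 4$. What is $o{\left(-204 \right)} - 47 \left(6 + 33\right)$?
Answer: $-8361$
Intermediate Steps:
$o{\left(G \right)} = 32 G$ ($o{\left(G \right)} = 8 G 4 = 8 \cdot 4 G = 32 G$)
$o{\left(-204 \right)} - 47 \left(6 + 33\right) = 32 \left(-204\right) - 47 \left(6 + 33\right) = -6528 - 47 \cdot 39 = -6528 - 1833 = -8361$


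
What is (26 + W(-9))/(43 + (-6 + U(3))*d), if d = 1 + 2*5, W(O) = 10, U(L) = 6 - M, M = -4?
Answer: 12/29 ≈ 0.41379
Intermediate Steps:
U(L) = 10 (U(L) = 6 - 1*(-4) = 6 + 4 = 10)
d = 11 (d = 1 + 10 = 11)
(26 + W(-9))/(43 + (-6 + U(3))*d) = (26 + 10)/(43 + (-6 + 10)*11) = 36/(43 + 4*11) = 36/(43 + 44) = 36/87 = 36*(1/87) = 12/29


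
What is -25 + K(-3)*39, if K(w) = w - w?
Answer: -25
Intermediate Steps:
K(w) = 0
-25 + K(-3)*39 = -25 + 0*39 = -25 + 0 = -25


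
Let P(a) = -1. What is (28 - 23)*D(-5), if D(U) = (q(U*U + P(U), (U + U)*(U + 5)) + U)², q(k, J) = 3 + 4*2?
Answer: 180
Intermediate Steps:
q(k, J) = 11 (q(k, J) = 3 + 8 = 11)
D(U) = (11 + U)²
(28 - 23)*D(-5) = (28 - 23)*(11 - 5)² = 5*6² = 5*36 = 180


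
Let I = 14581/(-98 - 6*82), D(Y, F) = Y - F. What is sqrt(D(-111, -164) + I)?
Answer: sqrt(9846510)/590 ≈ 5.3185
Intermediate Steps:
I = -14581/590 (I = 14581/(-98 - 492) = 14581/(-590) = 14581*(-1/590) = -14581/590 ≈ -24.714)
sqrt(D(-111, -164) + I) = sqrt((-111 - 1*(-164)) - 14581/590) = sqrt((-111 + 164) - 14581/590) = sqrt(53 - 14581/590) = sqrt(16689/590) = sqrt(9846510)/590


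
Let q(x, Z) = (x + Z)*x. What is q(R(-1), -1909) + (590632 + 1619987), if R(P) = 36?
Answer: 2143191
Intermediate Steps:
q(x, Z) = x*(Z + x) (q(x, Z) = (Z + x)*x = x*(Z + x))
q(R(-1), -1909) + (590632 + 1619987) = 36*(-1909 + 36) + (590632 + 1619987) = 36*(-1873) + 2210619 = -67428 + 2210619 = 2143191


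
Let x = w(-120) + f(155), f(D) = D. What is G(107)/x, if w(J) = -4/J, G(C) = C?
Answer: 3210/4651 ≈ 0.69017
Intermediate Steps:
x = 4651/30 (x = -4/(-120) + 155 = -4*(-1/120) + 155 = 1/30 + 155 = 4651/30 ≈ 155.03)
G(107)/x = 107/(4651/30) = 107*(30/4651) = 3210/4651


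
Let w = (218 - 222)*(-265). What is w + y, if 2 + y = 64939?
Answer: 65997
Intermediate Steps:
y = 64937 (y = -2 + 64939 = 64937)
w = 1060 (w = -4*(-265) = 1060)
w + y = 1060 + 64937 = 65997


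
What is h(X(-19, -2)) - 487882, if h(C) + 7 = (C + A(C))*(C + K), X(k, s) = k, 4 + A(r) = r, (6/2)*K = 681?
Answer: -496625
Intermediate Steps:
K = 227 (K = (⅓)*681 = 227)
A(r) = -4 + r
h(C) = -7 + (-4 + 2*C)*(227 + C) (h(C) = -7 + (C + (-4 + C))*(C + 227) = -7 + (-4 + 2*C)*(227 + C))
h(X(-19, -2)) - 487882 = (-915 + 2*(-19)² + 450*(-19)) - 487882 = (-915 + 2*361 - 8550) - 487882 = (-915 + 722 - 8550) - 487882 = -8743 - 487882 = -496625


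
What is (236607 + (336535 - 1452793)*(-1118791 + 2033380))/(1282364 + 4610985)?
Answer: -1020917051355/5893349 ≈ -1.7323e+5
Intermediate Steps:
(236607 + (336535 - 1452793)*(-1118791 + 2033380))/(1282364 + 4610985) = (236607 - 1116258*914589)/5893349 = (236607 - 1020917287962)*(1/5893349) = -1020917051355*1/5893349 = -1020917051355/5893349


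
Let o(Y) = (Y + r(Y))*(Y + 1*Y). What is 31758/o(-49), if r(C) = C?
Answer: 15879/4802 ≈ 3.3067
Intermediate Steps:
o(Y) = 4*Y² (o(Y) = (Y + Y)*(Y + 1*Y) = (2*Y)*(Y + Y) = (2*Y)*(2*Y) = 4*Y²)
31758/o(-49) = 31758/((4*(-49)²)) = 31758/((4*2401)) = 31758/9604 = 31758*(1/9604) = 15879/4802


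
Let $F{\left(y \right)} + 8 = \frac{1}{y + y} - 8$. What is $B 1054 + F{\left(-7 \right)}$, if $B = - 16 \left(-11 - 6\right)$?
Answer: $\frac{4013407}{14} \approx 2.8667 \cdot 10^{5}$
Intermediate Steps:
$F{\left(y \right)} = -16 + \frac{1}{2 y}$ ($F{\left(y \right)} = -8 + \left(\frac{1}{y + y} - 8\right) = -8 - \left(8 - \frac{1}{2 y}\right) = -16 + \frac{1}{2 y}$)
$B = 272$ ($B = \left(-16\right) \left(-17\right) = 272$)
$B 1054 + F{\left(-7 \right)} = 272 \cdot 1054 - \left(16 - \frac{1}{2 \left(-7\right)}\right) = 286688 + \left(-16 + \frac{1}{2} \left(- \frac{1}{7}\right)\right) = 286688 - \frac{225}{14} = \frac{4013407}{14}$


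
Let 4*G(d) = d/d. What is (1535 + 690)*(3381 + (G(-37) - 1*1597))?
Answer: 15879825/4 ≈ 3.9700e+6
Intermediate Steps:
G(d) = ¼ (G(d) = (d/d)/4 = (¼)*1 = ¼)
(1535 + 690)*(3381 + (G(-37) - 1*1597)) = (1535 + 690)*(3381 + (¼ - 1*1597)) = 2225*(3381 + (¼ - 1597)) = 2225*(3381 - 6387/4) = 2225*(7137/4) = 15879825/4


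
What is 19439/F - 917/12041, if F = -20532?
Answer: -252892843/247225812 ≈ -1.0229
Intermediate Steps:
19439/F - 917/12041 = 19439/(-20532) - 917/12041 = 19439*(-1/20532) - 917*1/12041 = -19439/20532 - 917/12041 = -252892843/247225812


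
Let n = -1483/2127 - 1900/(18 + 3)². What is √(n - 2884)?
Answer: I*√640441470373/14889 ≈ 53.749*I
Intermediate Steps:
n = -1565101/312669 (n = -1483*1/2127 - 1900/(21²) = -1483/2127 - 1900/441 = -1565101/312669 ≈ -5.0056)
√(n - 2884) = √(-1565101/312669 - 2884) = √(-903302497/312669) = I*√640441470373/14889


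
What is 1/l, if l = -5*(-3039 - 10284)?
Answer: 1/66615 ≈ 1.5012e-5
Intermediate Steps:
l = 66615 (l = -5*(-13323) = 66615)
1/l = 1/66615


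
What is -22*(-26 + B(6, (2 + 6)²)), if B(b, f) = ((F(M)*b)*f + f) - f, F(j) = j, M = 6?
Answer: -50116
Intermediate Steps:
B(b, f) = 6*b*f (B(b, f) = ((6*b)*f + f) - f = (6*b*f + f) - f = (f + 6*b*f) - f = 6*b*f)
-22*(-26 + B(6, (2 + 6)²)) = -22*(-26 + 6*6*(2 + 6)²) = -22*(-26 + 6*6*8²) = -22*(-26 + 6*6*64) = -22*(-26 + 2304) = -22*2278 = -50116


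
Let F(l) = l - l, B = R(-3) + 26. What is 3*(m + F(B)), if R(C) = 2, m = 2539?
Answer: 7617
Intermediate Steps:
B = 28 (B = 2 + 26 = 28)
F(l) = 0
3*(m + F(B)) = 3*(2539 + 0) = 3*2539 = 7617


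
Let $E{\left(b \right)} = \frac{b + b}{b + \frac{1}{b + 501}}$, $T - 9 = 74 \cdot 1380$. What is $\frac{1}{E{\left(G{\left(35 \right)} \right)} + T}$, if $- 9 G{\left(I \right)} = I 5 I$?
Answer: $\frac{9898081}{1010900910449} \approx 9.7913 \cdot 10^{-6}$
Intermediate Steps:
$G{\left(I \right)} = - \frac{5 I^{2}}{9}$ ($G{\left(I \right)} = - \frac{I 5 I}{9} = - \frac{5 I I}{9} = - \frac{5 I^{2}}{9}$)
$T = 102129$ ($T = 9 + 74 \cdot 1380 = 9 + 102120 = 102129$)
$E{\left(b \right)} = \frac{2 b}{b + \frac{1}{501 + b}}$
$\frac{1}{E{\left(G{\left(35 \right)} \right)} + T} = \frac{1}{\frac{2 \left(- \frac{5 \cdot 35^{2}}{9}\right) \left(501 - \frac{5 \cdot 35^{2}}{9}\right)}{1 + \left(- \frac{5 \cdot 35^{2}}{9}\right)^{2} + 501 \left(- \frac{5 \cdot 35^{2}}{9}\right)} + 102129} = \frac{1}{\frac{2 \left(\left(- \frac{5}{9}\right) 1225\right) \left(501 - \frac{6125}{9}\right)}{1 + \left(\left(- \frac{5}{9}\right) 1225\right)^{2} + 501 \left(\left(- \frac{5}{9}\right) 1225\right)} + 102129} = \frac{1}{2 \left(- \frac{6125}{9}\right) \frac{1}{1 + \left(- \frac{6125}{9}\right)^{2} + 501 \left(- \frac{6125}{9}\right)} \left(501 - \frac{6125}{9}\right) + 102129} = \frac{1}{2 \left(- \frac{6125}{9}\right) \frac{1}{1 + \frac{37515625}{81} - \frac{1022875}{3}} \left(- \frac{1616}{9}\right) + 102129} = \frac{1}{2 \left(- \frac{6125}{9}\right) \frac{1}{\frac{9898081}{81}} \left(- \frac{1616}{9}\right) + 102129} = \frac{1}{2 \left(- \frac{6125}{9}\right) \frac{81}{9898081} \left(- \frac{1616}{9}\right) + 102129} = \frac{1}{\frac{19796000}{9898081} + 102129} = \frac{1}{\frac{1010900910449}{9898081}} = \frac{9898081}{1010900910449}$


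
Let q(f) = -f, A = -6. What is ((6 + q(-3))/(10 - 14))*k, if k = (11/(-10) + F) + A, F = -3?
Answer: 909/40 ≈ 22.725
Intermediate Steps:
k = -101/10 (k = (11/(-10) - 3) - 6 = (11*(-⅒) - 3) - 6 = (-11/10 - 3) - 6 = -41/10 - 6 = -101/10 ≈ -10.100)
((6 + q(-3))/(10 - 14))*k = ((6 - 1*(-3))/(10 - 14))*(-101/10) = ((6 + 3)/(-4))*(-101/10) = (9*(-¼))*(-101/10) = -9/4*(-101/10) = 909/40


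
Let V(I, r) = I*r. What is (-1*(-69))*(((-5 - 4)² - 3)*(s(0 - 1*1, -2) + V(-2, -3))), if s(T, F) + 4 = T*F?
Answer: 21528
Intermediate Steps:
s(T, F) = -4 + F*T (s(T, F) = -4 + T*F = -4 + F*T)
(-1*(-69))*(((-5 - 4)² - 3)*(s(0 - 1*1, -2) + V(-2, -3))) = (-1*(-69))*(((-5 - 4)² - 3)*((-4 - 2*(0 - 1*1)) - 2*(-3))) = 69*(((-9)² - 3)*((-4 - 2*(0 - 1)) + 6)) = 69*((81 - 3)*((-4 - 2*(-1)) + 6)) = 69*(78*((-4 + 2) + 6)) = 69*(78*(-2 + 6)) = 69*(78*4) = 69*312 = 21528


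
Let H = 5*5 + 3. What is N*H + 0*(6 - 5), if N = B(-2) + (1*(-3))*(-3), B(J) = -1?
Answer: 224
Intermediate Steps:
H = 28 (H = 25 + 3 = 28)
N = 8 (N = -1 + (1*(-3))*(-3) = -1 - 3*(-3) = -1 + 9 = 8)
N*H + 0*(6 - 5) = 8*28 + 0*(6 - 5) = 224 + 0*1 = 224 + 0 = 224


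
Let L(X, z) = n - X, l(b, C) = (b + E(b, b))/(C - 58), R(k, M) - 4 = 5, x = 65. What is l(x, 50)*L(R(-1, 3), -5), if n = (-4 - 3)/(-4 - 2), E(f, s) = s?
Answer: 3055/24 ≈ 127.29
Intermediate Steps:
R(k, M) = 9 (R(k, M) = 4 + 5 = 9)
n = 7/6 (n = -7/(-6) = -7*(-1/6) = 7/6 ≈ 1.1667)
l(b, C) = 2*b/(-58 + C) (l(b, C) = (b + b)/(C - 58) = (2*b)/(-58 + C) = 2*b/(-58 + C))
L(X, z) = 7/6 - X
l(x, 50)*L(R(-1, 3), -5) = (2*65/(-58 + 50))*(7/6 - 1*9) = (2*65/(-8))*(7/6 - 9) = (2*65*(-1/8))*(-47/6) = -65/4*(-47/6) = 3055/24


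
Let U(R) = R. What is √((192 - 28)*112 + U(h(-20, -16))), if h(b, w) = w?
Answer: 4*√1147 ≈ 135.47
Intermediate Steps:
√((192 - 28)*112 + U(h(-20, -16))) = √((192 - 28)*112 - 16) = √(164*112 - 16) = √(18368 - 16) = √18352 = 4*√1147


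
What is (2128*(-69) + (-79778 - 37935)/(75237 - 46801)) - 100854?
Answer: -7043316809/28436 ≈ -2.4769e+5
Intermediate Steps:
(2128*(-69) + (-79778 - 37935)/(75237 - 46801)) - 100854 = (-146832 - 117713/28436) - 100854 = -4175432465/28436 - 100854 = -7043316809/28436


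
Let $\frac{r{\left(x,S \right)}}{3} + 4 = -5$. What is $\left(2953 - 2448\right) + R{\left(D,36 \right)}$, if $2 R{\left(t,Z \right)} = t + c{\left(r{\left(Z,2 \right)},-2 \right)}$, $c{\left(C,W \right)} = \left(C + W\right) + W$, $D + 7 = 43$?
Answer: $\frac{1015}{2} \approx 507.5$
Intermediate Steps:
$r{\left(x,S \right)} = -27$ ($r{\left(x,S \right)} = -12 + 3 \left(-5\right) = -12 - 15 = -27$)
$D = 36$ ($D = -7 + 43 = 36$)
$c{\left(C,W \right)} = C + 2 W$
$R{\left(t,Z \right)} = - \frac{31}{2} + \frac{t}{2}$ ($R{\left(t,Z \right)} = \frac{t + \left(-27 + 2 \left(-2\right)\right)}{2} = \frac{t - 31}{2} = \frac{-31 + t}{2} = - \frac{31}{2} + \frac{t}{2}$)
$\left(2953 - 2448\right) + R{\left(D,36 \right)} = \left(2953 - 2448\right) + \left(- \frac{31}{2} + \frac{1}{2} \cdot 36\right) = 505 + \left(- \frac{31}{2} + 18\right) = 505 + \frac{5}{2} = \frac{1015}{2}$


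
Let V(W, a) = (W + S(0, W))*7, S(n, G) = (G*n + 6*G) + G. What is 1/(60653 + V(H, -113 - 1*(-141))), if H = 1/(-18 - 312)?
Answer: 165/10007717 ≈ 1.6487e-5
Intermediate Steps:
H = -1/330 (H = 1/(-330) = -1/330 ≈ -0.0030303)
S(n, G) = 7*G + G*n (S(n, G) = (6*G + G*n) + G = 7*G + G*n)
V(W, a) = 56*W (V(W, a) = (W + W*(7 + 0))*7 = (W + W*7)*7 = (W + 7*W)*7 = (8*W)*7 = 56*W)
1/(60653 + V(H, -113 - 1*(-141))) = 1/(60653 + 56*(-1/330)) = 1/(60653 - 28/165) = 1/(10007717/165) = 165/10007717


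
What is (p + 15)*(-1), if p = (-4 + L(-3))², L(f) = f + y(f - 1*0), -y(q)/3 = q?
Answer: -19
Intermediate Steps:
y(q) = -3*q
L(f) = -2*f (L(f) = f - 3*(f - 1*0) = f - 3*(f + 0) = f - 3*f = -2*f)
p = 4 (p = (-4 - 2*(-3))² = (-4 + 6)² = 2² = 4)
(p + 15)*(-1) = (4 + 15)*(-1) = 19*(-1) = -19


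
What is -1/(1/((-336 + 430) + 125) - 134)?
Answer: 219/29345 ≈ 0.0074629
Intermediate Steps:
-1/(1/((-336 + 430) + 125) - 134) = -1/(1/(94 + 125) - 134) = -1/(1/219 - 134) = -1/(-29345/219) = -1*(-219/29345) = 219/29345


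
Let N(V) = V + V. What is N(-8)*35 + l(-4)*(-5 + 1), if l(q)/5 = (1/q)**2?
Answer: -2245/4 ≈ -561.25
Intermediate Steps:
l(q) = 5/q**2 (l(q) = 5*(1/q)**2 = 5/q**2)
N(V) = 2*V
N(-8)*35 + l(-4)*(-5 + 1) = (2*(-8))*35 + (5/(-4)**2)*(-5 + 1) = -16*35 + (5*(1/16))*(-4) = -560 + (5/16)*(-4) = -560 - 5/4 = -2245/4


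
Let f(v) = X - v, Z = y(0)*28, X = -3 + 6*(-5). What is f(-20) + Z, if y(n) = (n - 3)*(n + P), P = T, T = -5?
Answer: 407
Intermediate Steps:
P = -5
y(n) = (-5 + n)*(-3 + n) (y(n) = (n - 3)*(n - 5) = (-3 + n)*(-5 + n) = (-5 + n)*(-3 + n))
X = -33 (X = -3 - 30 = -33)
Z = 420 (Z = (15 + 0**2 - 8*0)*28 = (15 + 0 + 0)*28 = 15*28 = 420)
f(v) = -33 - v
f(-20) + Z = (-33 - 1*(-20)) + 420 = (-33 + 20) + 420 = -13 + 420 = 407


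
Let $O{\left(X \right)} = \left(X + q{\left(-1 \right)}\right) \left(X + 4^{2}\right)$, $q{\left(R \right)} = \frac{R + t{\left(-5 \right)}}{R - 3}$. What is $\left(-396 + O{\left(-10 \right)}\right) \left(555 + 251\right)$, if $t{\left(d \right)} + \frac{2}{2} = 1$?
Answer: $-366327$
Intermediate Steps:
$t{\left(d \right)} = 0$ ($t{\left(d \right)} = -1 + 1 = 0$)
$q{\left(R \right)} = \frac{R}{-3 + R}$ ($q{\left(R \right)} = \frac{R + 0}{R - 3} = \frac{R}{-3 + R}$)
$O{\left(X \right)} = \left(16 + X\right) \left(\frac{1}{4} + X\right)$ ($O{\left(X \right)} = \left(X - \frac{1}{-3 - 1}\right) \left(X + 4^{2}\right) = \left(X - \frac{1}{-4}\right) \left(X + 16\right) = \left(X - - \frac{1}{4}\right) \left(16 + X\right) = \left(X + \frac{1}{4}\right) \left(16 + X\right) = \left(\frac{1}{4} + X\right) \left(16 + X\right) = \left(16 + X\right) \left(\frac{1}{4} + X\right)$)
$\left(-396 + O{\left(-10 \right)}\right) \left(555 + 251\right) = \left(-396 + \left(4 + \left(-10\right)^{2} + \frac{65}{4} \left(-10\right)\right)\right) \left(555 + 251\right) = \left(-396 + \left(4 + 100 - \frac{325}{2}\right)\right) 806 = \left(-396 - \frac{117}{2}\right) 806 = \left(- \frac{909}{2}\right) 806 = -366327$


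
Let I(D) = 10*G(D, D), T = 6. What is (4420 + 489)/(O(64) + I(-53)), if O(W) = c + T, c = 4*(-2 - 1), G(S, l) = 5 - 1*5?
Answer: -4909/6 ≈ -818.17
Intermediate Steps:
G(S, l) = 0 (G(S, l) = 5 - 5 = 0)
c = -12 (c = 4*(-3) = -12)
I(D) = 0 (I(D) = 10*0 = 0)
O(W) = -6 (O(W) = -12 + 6 = -6)
(4420 + 489)/(O(64) + I(-53)) = (4420 + 489)/(-6 + 0) = 4909/(-6) = 4909*(-1/6) = -4909/6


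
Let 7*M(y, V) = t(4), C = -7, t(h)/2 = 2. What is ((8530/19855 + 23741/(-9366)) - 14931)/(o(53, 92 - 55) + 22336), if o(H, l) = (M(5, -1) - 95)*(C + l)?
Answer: -555397812481/725368417356 ≈ -0.76568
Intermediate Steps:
t(h) = 4 (t(h) = 2*2 = 4)
M(y, V) = 4/7 (M(y, V) = (⅐)*4 = 4/7)
o(H, l) = 661 - 661*l/7 (o(H, l) = (4/7 - 95)*(-7 + l) = -661*(-7 + l)/7 = 661 - 661*l/7)
((8530/19855 + 23741/(-9366)) - 14931)/(o(53, 92 - 55) + 22336) = ((8530/19855 + 23741/(-9366)) - 14931)/((661 - 661*(92 - 55)/7) + 22336) = ((8530*(1/19855) + 23741*(-1/9366)) - 14931)/((661 - 661/7*37) + 22336) = ((1706/3971 - 23741/9366) - 14931)/((661 - 24457/7) + 22336) = (-78297115/37192386 - 14931)/(-19830/7 + 22336) = -555397812481/(37192386*136522/7) = -555397812481/37192386*7/136522 = -555397812481/725368417356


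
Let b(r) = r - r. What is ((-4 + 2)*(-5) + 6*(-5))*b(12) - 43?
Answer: -43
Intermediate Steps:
b(r) = 0
((-4 + 2)*(-5) + 6*(-5))*b(12) - 43 = ((-4 + 2)*(-5) + 6*(-5))*0 - 43 = (-2*(-5) - 30)*0 - 43 = (10 - 30)*0 - 43 = -20*0 - 43 = 0 - 43 = -43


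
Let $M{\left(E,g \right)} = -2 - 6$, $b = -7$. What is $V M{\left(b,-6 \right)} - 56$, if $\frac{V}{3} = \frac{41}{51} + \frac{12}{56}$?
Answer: $- \frac{9572}{119} \approx -80.437$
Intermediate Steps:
$M{\left(E,g \right)} = -8$
$V = \frac{727}{238}$ ($V = 3 \left(\frac{41}{51} + \frac{12}{56}\right) = 3 \left(41 \cdot \frac{1}{51} + 12 \cdot \frac{1}{56}\right) = 3 \left(\frac{41}{51} + \frac{3}{14}\right) = 3 \cdot \frac{727}{714} = \frac{727}{238} \approx 3.0546$)
$V M{\left(b,-6 \right)} - 56 = \frac{727}{238} \left(-8\right) - 56 = - \frac{2908}{119} - 56 = - \frac{9572}{119}$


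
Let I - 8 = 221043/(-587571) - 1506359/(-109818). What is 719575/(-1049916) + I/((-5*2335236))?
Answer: -15059459609952247994059/21972866527031550195240 ≈ -0.68537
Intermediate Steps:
I = 459008446813/21508624026 (I = 8 + (221043/(-587571) - 1506359/(-109818)) = 8 + (221043*(-1/587571) - 1506359*(-1/109818)) = 8 + (-73681/195857 + 1506359/109818) = 8 + 286939454605/21508624026 = 459008446813/21508624026 ≈ 21.341)
719575/(-1049916) + I/((-5*2335236)) = 719575/(-1049916) + 459008446813/(21508624026*((-5*2335236))) = 719575*(-1/1049916) + (459008446813/21508624026)/(-11676180) = -719575/1049916 + (459008446813/21508624026)*(-1/11676180) = -719575/1049916 - 459008446813/251138565679900680 = -15059459609952247994059/21972866527031550195240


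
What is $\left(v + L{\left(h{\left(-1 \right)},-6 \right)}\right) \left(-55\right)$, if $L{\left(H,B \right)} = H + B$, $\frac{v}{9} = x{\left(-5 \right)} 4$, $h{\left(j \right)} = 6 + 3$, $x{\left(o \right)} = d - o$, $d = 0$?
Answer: $-10065$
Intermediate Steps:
$x{\left(o \right)} = - o$ ($x{\left(o \right)} = 0 - o = - o$)
$h{\left(j \right)} = 9$
$v = 180$ ($v = 9 \left(-1\right) \left(-5\right) 4 = 9 \cdot 5 \cdot 4 = 9 \cdot 20 = 180$)
$L{\left(H,B \right)} = B + H$
$\left(v + L{\left(h{\left(-1 \right)},-6 \right)}\right) \left(-55\right) = \left(180 + \left(-6 + 9\right)\right) \left(-55\right) = \left(180 + 3\right) \left(-55\right) = 183 \left(-55\right) = -10065$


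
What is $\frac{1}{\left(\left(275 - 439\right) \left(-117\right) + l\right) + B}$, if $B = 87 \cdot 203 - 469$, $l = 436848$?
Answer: $\frac{1}{473228} \approx 2.1131 \cdot 10^{-6}$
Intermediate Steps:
$B = 17192$ ($B = 17661 - 469 = 17192$)
$\frac{1}{\left(\left(275 - 439\right) \left(-117\right) + l\right) + B} = \frac{1}{\left(\left(275 - 439\right) \left(-117\right) + 436848\right) + 17192} = \frac{1}{\left(\left(-164\right) \left(-117\right) + 436848\right) + 17192} = \frac{1}{\left(19188 + 436848\right) + 17192} = \frac{1}{456036 + 17192} = \frac{1}{473228}$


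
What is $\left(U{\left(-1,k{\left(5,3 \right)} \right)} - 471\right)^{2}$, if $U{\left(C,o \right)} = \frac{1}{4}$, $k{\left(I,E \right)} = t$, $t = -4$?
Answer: $\frac{3545689}{16} \approx 2.2161 \cdot 10^{5}$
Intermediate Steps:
$k{\left(I,E \right)} = -4$
$U{\left(C,o \right)} = \frac{1}{4}$
$\left(U{\left(-1,k{\left(5,3 \right)} \right)} - 471\right)^{2} = \left(\frac{1}{4} - 471\right)^{2} = \left(- \frac{1883}{4}\right)^{2} = \frac{3545689}{16}$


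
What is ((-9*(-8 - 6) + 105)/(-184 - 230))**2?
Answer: 5929/19044 ≈ 0.31133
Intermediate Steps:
((-9*(-8 - 6) + 105)/(-184 - 230))**2 = ((-9*(-14) + 105)/(-414))**2 = ((126 + 105)*(-1/414))**2 = (231*(-1/414))**2 = (-77/138)**2 = 5929/19044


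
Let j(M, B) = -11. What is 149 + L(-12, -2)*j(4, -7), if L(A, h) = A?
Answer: 281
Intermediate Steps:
149 + L(-12, -2)*j(4, -7) = 149 - 12*(-11) = 149 + 132 = 281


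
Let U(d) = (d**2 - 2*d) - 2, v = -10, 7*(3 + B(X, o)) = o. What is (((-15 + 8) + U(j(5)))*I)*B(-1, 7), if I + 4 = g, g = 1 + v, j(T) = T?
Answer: 156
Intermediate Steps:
B(X, o) = -3 + o/7
U(d) = -2 + d**2 - 2*d
g = -9 (g = 1 - 10 = -9)
I = -13 (I = -4 - 9 = -13)
(((-15 + 8) + U(j(5)))*I)*B(-1, 7) = (((-15 + 8) + (-2 + 5**2 - 2*5))*(-13))*(-3 + (1/7)*7) = ((-7 + (-2 + 25 - 10))*(-13))*(-3 + 1) = ((-7 + 13)*(-13))*(-2) = (6*(-13))*(-2) = -78*(-2) = 156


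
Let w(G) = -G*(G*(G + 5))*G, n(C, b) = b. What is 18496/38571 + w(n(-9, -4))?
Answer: 2487040/38571 ≈ 64.479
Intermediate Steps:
w(G) = -G³*(5 + G) (w(G) = -G*(G*(5 + G))*G = -G²*(5 + G)*G = -G³*(5 + G))
18496/38571 + w(n(-9, -4)) = 18496/38571 + (-4)³*(-5 - 1*(-4)) = 18496*(1/38571) - 64*(-5 + 4) = 18496/38571 - 64*(-1) = 18496/38571 + 64 = 2487040/38571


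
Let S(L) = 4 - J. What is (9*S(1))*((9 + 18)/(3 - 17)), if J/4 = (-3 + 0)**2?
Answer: 3888/7 ≈ 555.43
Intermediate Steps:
J = 36 (J = 4*(-3 + 0)**2 = 4*(-3)**2 = 4*9 = 36)
S(L) = -32 (S(L) = 4 - 1*36 = 4 - 36 = -32)
(9*S(1))*((9 + 18)/(3 - 17)) = (9*(-32))*((9 + 18)/(3 - 17)) = -7776/(-14) = -7776*(-1)/14 = -288*(-27/14) = 3888/7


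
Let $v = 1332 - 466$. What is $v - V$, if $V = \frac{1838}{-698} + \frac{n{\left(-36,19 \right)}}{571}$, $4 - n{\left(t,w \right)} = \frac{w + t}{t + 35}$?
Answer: $\frac{173104900}{199279} \approx 868.66$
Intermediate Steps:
$n{\left(t,w \right)} = 4 - \frac{t + w}{35 + t}$ ($n{\left(t,w \right)} = 4 - \frac{w + t}{t + 35} = 4 - \frac{t + w}{35 + t}$)
$V = - \frac{529286}{199279}$ ($V = \frac{1838}{-698} + \frac{\frac{1}{35 - 36} \left(140 - 19 + 3 \left(-36\right)\right)}{571} = 1838 \left(- \frac{1}{698}\right) + \frac{140 - 19 - 108}{-1} \cdot \frac{1}{571} = - \frac{919}{349} + \left(-1\right) 13 \cdot \frac{1}{571} = - \frac{919}{349} - \frac{13}{571} = - \frac{529286}{199279} \approx -2.656$)
$v = 866$ ($v = 1332 - 466 = 866$)
$v - V = 866 - - \frac{529286}{199279} = 866 + \frac{529286}{199279} = \frac{173104900}{199279}$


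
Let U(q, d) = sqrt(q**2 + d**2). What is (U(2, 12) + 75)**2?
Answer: 5773 + 300*sqrt(37) ≈ 7597.8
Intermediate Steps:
U(q, d) = sqrt(d**2 + q**2)
(U(2, 12) + 75)**2 = (sqrt(12**2 + 2**2) + 75)**2 = (sqrt(144 + 4) + 75)**2 = (sqrt(148) + 75)**2 = (2*sqrt(37) + 75)**2 = (75 + 2*sqrt(37))**2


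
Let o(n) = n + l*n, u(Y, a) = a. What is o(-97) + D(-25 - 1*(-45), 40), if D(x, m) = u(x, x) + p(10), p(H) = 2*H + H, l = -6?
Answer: 535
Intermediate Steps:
p(H) = 3*H
D(x, m) = 30 + x (D(x, m) = x + 3*10 = x + 30 = 30 + x)
o(n) = -5*n (o(n) = n - 6*n = -5*n)
o(-97) + D(-25 - 1*(-45), 40) = -5*(-97) + (30 + (-25 - 1*(-45))) = 485 + (30 + (-25 + 45)) = 485 + (30 + 20) = 485 + 50 = 535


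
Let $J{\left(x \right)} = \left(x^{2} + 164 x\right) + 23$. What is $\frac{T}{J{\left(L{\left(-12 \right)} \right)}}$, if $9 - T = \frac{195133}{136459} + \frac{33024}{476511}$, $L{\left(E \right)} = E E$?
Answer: $\frac{162576162654}{961816506870625} \approx 0.00016903$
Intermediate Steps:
$L{\left(E \right)} = E^{2}$
$T = \frac{162576162654}{21674738183}$ ($T = 9 - \left(\frac{195133}{136459} + \frac{33024}{476511}\right) = 9 - \left(195133 \cdot \frac{1}{136459} + 33024 \cdot \frac{1}{476511}\right) = 9 - \left(\frac{195133}{136459} + \frac{11008}{158837}\right) = 9 - \frac{32496480993}{21674738183} = \frac{162576162654}{21674738183} \approx 7.5007$)
$J{\left(x \right)} = 23 + x^{2} + 164 x$
$\frac{T}{J{\left(L{\left(-12 \right)} \right)}} = \frac{162576162654}{21674738183 \left(23 + \left(\left(-12\right)^{2}\right)^{2} + 164 \left(-12\right)^{2}\right)} = \frac{162576162654}{21674738183 \left(23 + 144^{2} + 164 \cdot 144\right)} = \frac{162576162654}{21674738183 \left(23 + 20736 + 23616\right)} = \frac{162576162654}{21674738183 \cdot 44375} = \frac{162576162654}{21674738183} \cdot \frac{1}{44375} = \frac{162576162654}{961816506870625}$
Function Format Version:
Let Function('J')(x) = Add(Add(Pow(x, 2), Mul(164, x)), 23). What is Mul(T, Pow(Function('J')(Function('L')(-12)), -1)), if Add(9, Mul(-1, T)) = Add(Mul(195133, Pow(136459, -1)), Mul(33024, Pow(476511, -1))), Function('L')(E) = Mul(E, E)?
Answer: Rational(162576162654, 961816506870625) ≈ 0.00016903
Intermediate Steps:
Function('L')(E) = Pow(E, 2)
T = Rational(162576162654, 21674738183) (T = Add(9, Mul(-1, Add(Mul(195133, Pow(136459, -1)), Mul(33024, Pow(476511, -1))))) = Add(9, Mul(-1, Add(Mul(195133, Rational(1, 136459)), Mul(33024, Rational(1, 476511))))) = Add(9, Mul(-1, Add(Rational(195133, 136459), Rational(11008, 158837)))) = Add(9, Mul(-1, Rational(32496480993, 21674738183))) = Add(9, Rational(-32496480993, 21674738183)) = Rational(162576162654, 21674738183) ≈ 7.5007)
Function('J')(x) = Add(23, Pow(x, 2), Mul(164, x))
Mul(T, Pow(Function('J')(Function('L')(-12)), -1)) = Mul(Rational(162576162654, 21674738183), Pow(Add(23, Pow(Pow(-12, 2), 2), Mul(164, Pow(-12, 2))), -1)) = Mul(Rational(162576162654, 21674738183), Pow(Add(23, Pow(144, 2), Mul(164, 144)), -1)) = Mul(Rational(162576162654, 21674738183), Pow(Add(23, 20736, 23616), -1)) = Mul(Rational(162576162654, 21674738183), Pow(44375, -1)) = Mul(Rational(162576162654, 21674738183), Rational(1, 44375)) = Rational(162576162654, 961816506870625)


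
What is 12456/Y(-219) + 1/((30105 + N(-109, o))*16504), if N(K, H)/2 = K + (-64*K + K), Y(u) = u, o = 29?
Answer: -2989111925495/52554231832 ≈ -56.877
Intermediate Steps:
N(K, H) = -124*K (N(K, H) = 2*(K + (-64*K + K)) = 2*(K - 63*K) = 2*(-62*K) = -124*K)
12456/Y(-219) + 1/((30105 + N(-109, o))*16504) = 12456/(-219) + 1/((30105 - 124*(-109))*16504) = 12456*(-1/219) + (1/16504)/(30105 + 13516) = -4152/73 + (1/16504)/43621 = -4152/73 + (1/43621)*(1/16504) = -4152/73 + 1/719920984 = -2989111925495/52554231832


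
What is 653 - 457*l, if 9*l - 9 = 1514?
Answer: -690134/9 ≈ -76682.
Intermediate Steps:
l = 1523/9 (l = 1 + (⅑)*1514 = 1 + 1514/9 = 1523/9 ≈ 169.22)
653 - 457*l = 653 - 457*1523/9 = 653 - 696011/9 = -690134/9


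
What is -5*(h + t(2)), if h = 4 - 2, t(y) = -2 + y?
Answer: -10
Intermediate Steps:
h = 2
-5*(h + t(2)) = -5*(2 + (-2 + 2)) = -5*(2 + 0) = -5*2 = -10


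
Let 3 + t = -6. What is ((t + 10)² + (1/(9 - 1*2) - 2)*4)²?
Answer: 2025/49 ≈ 41.327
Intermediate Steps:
t = -9 (t = -3 - 6 = -9)
((t + 10)² + (1/(9 - 1*2) - 2)*4)² = ((-9 + 10)² + (1/(9 - 1*2) - 2)*4)² = (1² + (1/(9 - 2) - 2)*4)² = (1 + (1/7 - 2)*4)² = (1 + (⅐ - 2)*4)² = (1 - 13/7*4)² = (1 - 52/7)² = (-45/7)² = 2025/49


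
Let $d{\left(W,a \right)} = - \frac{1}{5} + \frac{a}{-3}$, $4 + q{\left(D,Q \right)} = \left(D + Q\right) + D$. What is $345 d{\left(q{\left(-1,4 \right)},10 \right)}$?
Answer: $-1219$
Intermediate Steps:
$q{\left(D,Q \right)} = -4 + Q + 2 D$ ($q{\left(D,Q \right)} = -4 + \left(\left(D + Q\right) + D\right) = -4 + \left(Q + 2 D\right) = -4 + Q + 2 D$)
$d{\left(W,a \right)} = - \frac{1}{5} - \frac{a}{3}$ ($d{\left(W,a \right)} = \left(-1\right) \frac{1}{5} + a \left(- \frac{1}{3}\right) = - \frac{1}{5} - \frac{a}{3}$)
$345 d{\left(q{\left(-1,4 \right)},10 \right)} = 345 \left(- \frac{1}{5} - \frac{10}{3}\right) = 345 \left(- \frac{53}{15}\right) = -1219$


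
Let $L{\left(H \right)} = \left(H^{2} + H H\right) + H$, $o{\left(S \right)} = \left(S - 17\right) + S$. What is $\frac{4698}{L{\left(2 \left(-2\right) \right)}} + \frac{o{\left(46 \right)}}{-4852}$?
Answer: $\frac{5698149}{33964} \approx 167.77$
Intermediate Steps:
$o{\left(S \right)} = -17 + 2 S$ ($o{\left(S \right)} = \left(-17 + S\right) + S = -17 + 2 S$)
$L{\left(H \right)} = H + 2 H^{2}$ ($L{\left(H \right)} = \left(H^{2} + H^{2}\right) + H = 2 H^{2} + H = H + 2 H^{2}$)
$\frac{4698}{L{\left(2 \left(-2\right) \right)}} + \frac{o{\left(46 \right)}}{-4852} = \frac{4698}{2 \left(-2\right) \left(1 + 2 \cdot 2 \left(-2\right)\right)} + \frac{-17 + 2 \cdot 46}{-4852} = \frac{4698}{\left(-4\right) \left(1 + 2 \left(-4\right)\right)} + \left(-17 + 92\right) \left(- \frac{1}{4852}\right) = \frac{4698}{\left(-4\right) \left(1 - 8\right)} + 75 \left(- \frac{1}{4852}\right) = \frac{4698}{\left(-4\right) \left(-7\right)} - \frac{75}{4852} = \frac{4698}{28} - \frac{75}{4852} = 4698 \cdot \frac{1}{28} - \frac{75}{4852} = \frac{2349}{14} - \frac{75}{4852} = \frac{5698149}{33964}$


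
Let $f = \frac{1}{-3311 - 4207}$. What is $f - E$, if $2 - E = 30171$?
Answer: $\frac{226810541}{7518} \approx 30169.0$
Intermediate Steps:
$E = -30169$ ($E = 2 - 30171 = -30169$)
$f = - \frac{1}{7518}$ ($f = \frac{1}{-7518} = - \frac{1}{7518} \approx -0.00013301$)
$f - E = - \frac{1}{7518} - -30169 = - \frac{1}{7518} + 30169 = \frac{226810541}{7518}$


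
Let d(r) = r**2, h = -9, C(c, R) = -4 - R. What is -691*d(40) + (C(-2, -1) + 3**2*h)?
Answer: -1105684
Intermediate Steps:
-691*d(40) + (C(-2, -1) + 3**2*h) = -691*40**2 + ((-4 - 1*(-1)) + 3**2*(-9)) = -691*1600 + ((-4 + 1) + 9*(-9)) = -1105600 + (-3 - 81) = -1105600 - 84 = -1105684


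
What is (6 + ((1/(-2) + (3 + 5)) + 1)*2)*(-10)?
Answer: -230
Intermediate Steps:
(6 + ((1/(-2) + (3 + 5)) + 1)*2)*(-10) = (6 + ((-1/2 + 8) + 1)*2)*(-10) = (6 + (15/2 + 1)*2)*(-10) = (6 + (17/2)*2)*(-10) = (6 + 17)*(-10) = 23*(-10) = -230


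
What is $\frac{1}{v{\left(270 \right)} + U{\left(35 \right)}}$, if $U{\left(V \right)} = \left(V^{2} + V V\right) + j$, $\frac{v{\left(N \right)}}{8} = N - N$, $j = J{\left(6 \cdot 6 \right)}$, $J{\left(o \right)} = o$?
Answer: $\frac{1}{2486} \approx 0.00040225$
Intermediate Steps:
$j = 36$ ($j = 6 \cdot 6 = 36$)
$v{\left(N \right)} = 0$ ($v{\left(N \right)} = 8 \left(N - N\right) = 8 \cdot 0 = 0$)
$U{\left(V \right)} = 36 + 2 V^{2}$ ($U{\left(V \right)} = \left(V^{2} + V V\right) + 36 = \left(V^{2} + V^{2}\right) + 36 = 2 V^{2} + 36 = 36 + 2 V^{2}$)
$\frac{1}{v{\left(270 \right)} + U{\left(35 \right)}} = \frac{1}{0 + \left(36 + 2 \cdot 35^{2}\right)} = \frac{1}{0 + \left(36 + 2 \cdot 1225\right)} = \frac{1}{0 + \left(36 + 2450\right)} = \frac{1}{0 + 2486} = \frac{1}{2486}$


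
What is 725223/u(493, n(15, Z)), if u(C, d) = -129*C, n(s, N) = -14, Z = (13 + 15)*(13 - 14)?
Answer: -241741/21199 ≈ -11.403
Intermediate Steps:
Z = -28 (Z = 28*(-1) = -28)
725223/u(493, n(15, Z)) = 725223/((-129*493)) = 725223/(-63597) = 725223*(-1/63597) = -241741/21199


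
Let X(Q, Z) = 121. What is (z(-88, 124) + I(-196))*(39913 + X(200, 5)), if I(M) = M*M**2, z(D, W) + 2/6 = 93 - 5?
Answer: -904301803730/3 ≈ -3.0143e+11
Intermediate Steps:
z(D, W) = 263/3 (z(D, W) = -1/3 + (93 - 5) = -1/3 + 88 = 263/3)
I(M) = M**3
(z(-88, 124) + I(-196))*(39913 + X(200, 5)) = (263/3 + (-196)**3)*(39913 + 121) = (263/3 - 7529536)*40034 = -22588345/3*40034 = -904301803730/3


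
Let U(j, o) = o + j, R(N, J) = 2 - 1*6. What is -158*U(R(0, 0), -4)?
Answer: 1264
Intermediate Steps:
R(N, J) = -4 (R(N, J) = 2 - 6 = -4)
U(j, o) = j + o
-158*U(R(0, 0), -4) = -158*(-4 - 4) = -158*(-8) = 1264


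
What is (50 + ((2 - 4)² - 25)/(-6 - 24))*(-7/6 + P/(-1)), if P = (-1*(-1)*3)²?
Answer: -10309/20 ≈ -515.45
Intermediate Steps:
P = 9 (P = (1*3)² = 3² = 9)
(50 + ((2 - 4)² - 25)/(-6 - 24))*(-7/6 + P/(-1)) = (50 + ((2 - 4)² - 25)/(-6 - 24))*(-7/6 + 9/(-1)) = (50 + ((-2)² - 25)/(-30))*(-7*⅙ + 9*(-1)) = (50 + (4 - 25)*(-1/30))*(-7/6 - 9) = (50 - 21*(-1/30))*(-61/6) = (50 + 7/10)*(-61/6) = (507/10)*(-61/6) = -10309/20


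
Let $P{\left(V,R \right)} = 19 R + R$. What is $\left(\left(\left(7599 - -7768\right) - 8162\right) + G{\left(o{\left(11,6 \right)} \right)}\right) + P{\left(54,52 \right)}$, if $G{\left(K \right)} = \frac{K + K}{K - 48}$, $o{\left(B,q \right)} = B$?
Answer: $\frac{305043}{37} \approx 8244.4$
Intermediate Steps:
$P{\left(V,R \right)} = 20 R$
$G{\left(K \right)} = \frac{2 K}{-48 + K}$
$\left(\left(\left(7599 - -7768\right) - 8162\right) + G{\left(o{\left(11,6 \right)} \right)}\right) + P{\left(54,52 \right)} = \left(\left(\left(7599 - -7768\right) - 8162\right) + 2 \cdot 11 \frac{1}{-48 + 11}\right) + 20 \cdot 52 = \left(\left(\left(7599 + 7768\right) - 8162\right) + 2 \cdot 11 \frac{1}{-37}\right) + 1040 = \left(\left(15367 - 8162\right) + 2 \cdot 11 \left(- \frac{1}{37}\right)\right) + 1040 = \left(7205 - \frac{22}{37}\right) + 1040 = \frac{266563}{37} + 1040 = \frac{305043}{37}$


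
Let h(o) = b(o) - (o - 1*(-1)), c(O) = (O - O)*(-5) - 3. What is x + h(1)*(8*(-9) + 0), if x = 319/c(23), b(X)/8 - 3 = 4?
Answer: -11983/3 ≈ -3994.3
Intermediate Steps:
b(X) = 56 (b(X) = 24 + 8*4 = 24 + 32 = 56)
c(O) = -3 (c(O) = 0*(-5) - 3 = 0 - 3 = -3)
h(o) = 55 - o (h(o) = 56 - (o - 1*(-1)) = 56 - (o + 1) = 56 - (1 + o) = 56 + (-1 - o) = 55 - o)
x = -319/3 (x = 319/(-3) = 319*(-1/3) = -319/3 ≈ -106.33)
x + h(1)*(8*(-9) + 0) = -319/3 + (55 - 1*1)*(8*(-9) + 0) = -319/3 + (55 - 1)*(-72 + 0) = -319/3 + 54*(-72) = -319/3 - 3888 = -11983/3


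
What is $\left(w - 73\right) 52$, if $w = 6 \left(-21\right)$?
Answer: $-10348$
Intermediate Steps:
$w = -126$
$\left(w - 73\right) 52 = \left(-126 - 73\right) 52 = \left(-199\right) 52 = -10348$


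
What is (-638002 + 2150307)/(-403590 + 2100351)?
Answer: 1512305/1696761 ≈ 0.89129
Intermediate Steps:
(-638002 + 2150307)/(-403590 + 2100351) = 1512305/1696761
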